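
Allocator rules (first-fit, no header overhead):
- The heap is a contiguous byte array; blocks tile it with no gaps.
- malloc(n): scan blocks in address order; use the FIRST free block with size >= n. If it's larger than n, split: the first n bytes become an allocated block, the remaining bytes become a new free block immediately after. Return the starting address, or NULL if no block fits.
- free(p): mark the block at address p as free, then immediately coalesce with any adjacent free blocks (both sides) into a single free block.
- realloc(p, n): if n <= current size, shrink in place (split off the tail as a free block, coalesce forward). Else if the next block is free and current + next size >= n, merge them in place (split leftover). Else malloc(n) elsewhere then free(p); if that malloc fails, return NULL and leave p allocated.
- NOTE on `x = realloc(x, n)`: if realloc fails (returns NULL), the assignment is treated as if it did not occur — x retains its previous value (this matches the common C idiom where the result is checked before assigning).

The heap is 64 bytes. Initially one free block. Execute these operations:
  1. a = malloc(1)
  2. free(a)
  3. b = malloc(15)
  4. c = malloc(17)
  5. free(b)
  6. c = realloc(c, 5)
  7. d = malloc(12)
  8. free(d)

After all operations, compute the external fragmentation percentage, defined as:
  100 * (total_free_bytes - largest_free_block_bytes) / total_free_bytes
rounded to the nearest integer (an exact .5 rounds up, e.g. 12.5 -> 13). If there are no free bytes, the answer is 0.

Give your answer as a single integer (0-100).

Answer: 25

Derivation:
Op 1: a = malloc(1) -> a = 0; heap: [0-0 ALLOC][1-63 FREE]
Op 2: free(a) -> (freed a); heap: [0-63 FREE]
Op 3: b = malloc(15) -> b = 0; heap: [0-14 ALLOC][15-63 FREE]
Op 4: c = malloc(17) -> c = 15; heap: [0-14 ALLOC][15-31 ALLOC][32-63 FREE]
Op 5: free(b) -> (freed b); heap: [0-14 FREE][15-31 ALLOC][32-63 FREE]
Op 6: c = realloc(c, 5) -> c = 15; heap: [0-14 FREE][15-19 ALLOC][20-63 FREE]
Op 7: d = malloc(12) -> d = 0; heap: [0-11 ALLOC][12-14 FREE][15-19 ALLOC][20-63 FREE]
Op 8: free(d) -> (freed d); heap: [0-14 FREE][15-19 ALLOC][20-63 FREE]
Free blocks: [15 44] total_free=59 largest=44 -> 100*(59-44)/59 = 1500/59 ≈ 25.424 -> rounds to 25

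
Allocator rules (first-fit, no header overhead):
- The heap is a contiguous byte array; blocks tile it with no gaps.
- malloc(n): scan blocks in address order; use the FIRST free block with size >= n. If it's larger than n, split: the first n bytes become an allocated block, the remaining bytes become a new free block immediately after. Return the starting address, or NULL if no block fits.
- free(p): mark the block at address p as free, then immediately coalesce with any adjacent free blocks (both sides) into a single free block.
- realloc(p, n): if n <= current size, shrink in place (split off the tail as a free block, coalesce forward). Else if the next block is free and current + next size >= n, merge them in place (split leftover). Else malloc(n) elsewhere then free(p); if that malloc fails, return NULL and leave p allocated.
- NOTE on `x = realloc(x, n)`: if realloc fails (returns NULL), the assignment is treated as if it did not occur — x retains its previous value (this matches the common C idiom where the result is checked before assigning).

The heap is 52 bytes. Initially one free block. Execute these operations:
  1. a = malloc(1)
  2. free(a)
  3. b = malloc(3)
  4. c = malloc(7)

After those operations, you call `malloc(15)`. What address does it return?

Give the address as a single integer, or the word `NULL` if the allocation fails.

Op 1: a = malloc(1) -> a = 0; heap: [0-0 ALLOC][1-51 FREE]
Op 2: free(a) -> (freed a); heap: [0-51 FREE]
Op 3: b = malloc(3) -> b = 0; heap: [0-2 ALLOC][3-51 FREE]
Op 4: c = malloc(7) -> c = 3; heap: [0-2 ALLOC][3-9 ALLOC][10-51 FREE]
malloc(15): first-fit scan over [0-2 ALLOC][3-9 ALLOC][10-51 FREE] -> 10

Answer: 10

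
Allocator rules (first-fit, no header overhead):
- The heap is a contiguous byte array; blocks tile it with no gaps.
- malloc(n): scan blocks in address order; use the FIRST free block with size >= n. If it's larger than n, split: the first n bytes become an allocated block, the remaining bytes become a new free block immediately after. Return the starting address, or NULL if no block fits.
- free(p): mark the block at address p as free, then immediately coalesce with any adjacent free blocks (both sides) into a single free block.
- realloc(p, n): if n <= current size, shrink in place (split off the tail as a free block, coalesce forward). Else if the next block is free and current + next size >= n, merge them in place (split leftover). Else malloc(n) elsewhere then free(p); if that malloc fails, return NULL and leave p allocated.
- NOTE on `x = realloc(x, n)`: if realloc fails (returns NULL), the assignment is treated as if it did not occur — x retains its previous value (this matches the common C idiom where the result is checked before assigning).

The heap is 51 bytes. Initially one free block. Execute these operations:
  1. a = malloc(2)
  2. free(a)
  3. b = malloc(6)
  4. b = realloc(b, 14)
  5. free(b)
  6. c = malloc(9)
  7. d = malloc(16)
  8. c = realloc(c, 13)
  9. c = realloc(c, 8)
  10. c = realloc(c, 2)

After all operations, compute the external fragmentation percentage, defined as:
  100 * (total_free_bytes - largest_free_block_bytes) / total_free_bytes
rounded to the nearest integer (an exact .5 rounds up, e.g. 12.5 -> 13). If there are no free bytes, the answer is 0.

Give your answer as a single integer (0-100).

Op 1: a = malloc(2) -> a = 0; heap: [0-1 ALLOC][2-50 FREE]
Op 2: free(a) -> (freed a); heap: [0-50 FREE]
Op 3: b = malloc(6) -> b = 0; heap: [0-5 ALLOC][6-50 FREE]
Op 4: b = realloc(b, 14) -> b = 0; heap: [0-13 ALLOC][14-50 FREE]
Op 5: free(b) -> (freed b); heap: [0-50 FREE]
Op 6: c = malloc(9) -> c = 0; heap: [0-8 ALLOC][9-50 FREE]
Op 7: d = malloc(16) -> d = 9; heap: [0-8 ALLOC][9-24 ALLOC][25-50 FREE]
Op 8: c = realloc(c, 13) -> c = 25; heap: [0-8 FREE][9-24 ALLOC][25-37 ALLOC][38-50 FREE]
Op 9: c = realloc(c, 8) -> c = 25; heap: [0-8 FREE][9-24 ALLOC][25-32 ALLOC][33-50 FREE]
Op 10: c = realloc(c, 2) -> c = 25; heap: [0-8 FREE][9-24 ALLOC][25-26 ALLOC][27-50 FREE]
Free blocks: [9 24] total_free=33 largest=24 -> 100*(33-24)/33 = 900/33 ≈ 27.273 -> rounds to 27

Answer: 27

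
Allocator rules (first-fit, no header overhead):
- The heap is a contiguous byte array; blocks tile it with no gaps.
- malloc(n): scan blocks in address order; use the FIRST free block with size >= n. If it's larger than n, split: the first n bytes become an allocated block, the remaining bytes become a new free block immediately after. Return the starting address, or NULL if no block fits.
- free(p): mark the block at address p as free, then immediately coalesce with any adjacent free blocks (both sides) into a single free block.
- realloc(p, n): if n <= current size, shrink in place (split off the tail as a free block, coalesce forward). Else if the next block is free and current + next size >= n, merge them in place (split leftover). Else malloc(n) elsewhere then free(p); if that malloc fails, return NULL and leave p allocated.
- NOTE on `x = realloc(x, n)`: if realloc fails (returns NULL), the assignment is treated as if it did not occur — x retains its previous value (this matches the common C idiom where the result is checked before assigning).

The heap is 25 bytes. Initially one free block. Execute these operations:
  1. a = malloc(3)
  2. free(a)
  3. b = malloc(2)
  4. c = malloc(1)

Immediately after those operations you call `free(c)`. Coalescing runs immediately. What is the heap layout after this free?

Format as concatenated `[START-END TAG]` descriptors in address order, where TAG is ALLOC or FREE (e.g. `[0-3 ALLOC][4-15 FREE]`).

Op 1: a = malloc(3) -> a = 0; heap: [0-2 ALLOC][3-24 FREE]
Op 2: free(a) -> (freed a); heap: [0-24 FREE]
Op 3: b = malloc(2) -> b = 0; heap: [0-1 ALLOC][2-24 FREE]
Op 4: c = malloc(1) -> c = 2; heap: [0-1 ALLOC][2-2 ALLOC][3-24 FREE]
free(c): c = 2 -> block [2-2 ALLOC]; mark free, coalesce with adjacent free neighbors -> [0-1 ALLOC][2-24 FREE]

Answer: [0-1 ALLOC][2-24 FREE]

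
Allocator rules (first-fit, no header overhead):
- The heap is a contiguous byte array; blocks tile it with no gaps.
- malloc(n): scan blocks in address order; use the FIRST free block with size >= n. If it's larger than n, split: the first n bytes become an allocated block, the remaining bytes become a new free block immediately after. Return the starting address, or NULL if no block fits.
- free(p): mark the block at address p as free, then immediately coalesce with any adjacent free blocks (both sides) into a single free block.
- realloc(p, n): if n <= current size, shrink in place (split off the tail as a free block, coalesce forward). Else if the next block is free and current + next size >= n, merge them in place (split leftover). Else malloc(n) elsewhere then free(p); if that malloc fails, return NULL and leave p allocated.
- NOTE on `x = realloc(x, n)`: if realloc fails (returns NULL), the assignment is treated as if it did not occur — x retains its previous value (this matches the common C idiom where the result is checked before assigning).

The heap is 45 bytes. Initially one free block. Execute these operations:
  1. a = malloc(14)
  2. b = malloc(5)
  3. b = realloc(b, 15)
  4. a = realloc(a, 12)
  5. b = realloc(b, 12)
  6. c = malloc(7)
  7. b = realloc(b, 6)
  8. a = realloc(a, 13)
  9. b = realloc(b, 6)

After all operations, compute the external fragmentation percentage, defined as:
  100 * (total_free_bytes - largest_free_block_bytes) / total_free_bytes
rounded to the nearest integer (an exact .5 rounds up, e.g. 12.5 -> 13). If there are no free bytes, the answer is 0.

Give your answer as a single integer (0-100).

Op 1: a = malloc(14) -> a = 0; heap: [0-13 ALLOC][14-44 FREE]
Op 2: b = malloc(5) -> b = 14; heap: [0-13 ALLOC][14-18 ALLOC][19-44 FREE]
Op 3: b = realloc(b, 15) -> b = 14; heap: [0-13 ALLOC][14-28 ALLOC][29-44 FREE]
Op 4: a = realloc(a, 12) -> a = 0; heap: [0-11 ALLOC][12-13 FREE][14-28 ALLOC][29-44 FREE]
Op 5: b = realloc(b, 12) -> b = 14; heap: [0-11 ALLOC][12-13 FREE][14-25 ALLOC][26-44 FREE]
Op 6: c = malloc(7) -> c = 26; heap: [0-11 ALLOC][12-13 FREE][14-25 ALLOC][26-32 ALLOC][33-44 FREE]
Op 7: b = realloc(b, 6) -> b = 14; heap: [0-11 ALLOC][12-13 FREE][14-19 ALLOC][20-25 FREE][26-32 ALLOC][33-44 FREE]
Op 8: a = realloc(a, 13) -> a = 0; heap: [0-12 ALLOC][13-13 FREE][14-19 ALLOC][20-25 FREE][26-32 ALLOC][33-44 FREE]
Op 9: b = realloc(b, 6) -> b = 14; heap: [0-12 ALLOC][13-13 FREE][14-19 ALLOC][20-25 FREE][26-32 ALLOC][33-44 FREE]
Free blocks: [1 6 12] total_free=19 largest=12 -> 100*(19-12)/19 = 700/19 ≈ 36.842 -> rounds to 37

Answer: 37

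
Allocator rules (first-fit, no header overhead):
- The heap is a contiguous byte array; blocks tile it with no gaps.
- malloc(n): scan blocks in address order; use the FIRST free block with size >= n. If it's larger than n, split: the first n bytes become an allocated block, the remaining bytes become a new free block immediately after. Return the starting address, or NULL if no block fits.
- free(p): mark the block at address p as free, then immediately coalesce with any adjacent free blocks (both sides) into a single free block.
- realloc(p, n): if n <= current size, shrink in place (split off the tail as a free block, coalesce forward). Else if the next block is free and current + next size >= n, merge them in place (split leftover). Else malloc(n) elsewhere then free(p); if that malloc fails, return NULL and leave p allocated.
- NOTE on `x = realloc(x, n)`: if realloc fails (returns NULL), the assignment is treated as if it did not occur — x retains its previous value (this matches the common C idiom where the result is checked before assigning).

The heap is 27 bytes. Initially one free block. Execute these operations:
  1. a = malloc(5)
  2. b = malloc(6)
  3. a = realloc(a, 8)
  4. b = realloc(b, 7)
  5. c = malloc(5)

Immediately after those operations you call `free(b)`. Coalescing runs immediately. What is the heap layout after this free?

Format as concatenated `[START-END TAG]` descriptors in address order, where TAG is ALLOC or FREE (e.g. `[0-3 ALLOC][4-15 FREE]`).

Answer: [0-4 ALLOC][5-10 FREE][11-18 ALLOC][19-26 FREE]

Derivation:
Op 1: a = malloc(5) -> a = 0; heap: [0-4 ALLOC][5-26 FREE]
Op 2: b = malloc(6) -> b = 5; heap: [0-4 ALLOC][5-10 ALLOC][11-26 FREE]
Op 3: a = realloc(a, 8) -> a = 11; heap: [0-4 FREE][5-10 ALLOC][11-18 ALLOC][19-26 FREE]
Op 4: b = realloc(b, 7) -> b = 19; heap: [0-10 FREE][11-18 ALLOC][19-25 ALLOC][26-26 FREE]
Op 5: c = malloc(5) -> c = 0; heap: [0-4 ALLOC][5-10 FREE][11-18 ALLOC][19-25 ALLOC][26-26 FREE]
free(b): b = 19 -> block [19-25 ALLOC]; mark free, coalesce with adjacent free neighbors -> [0-4 ALLOC][5-10 FREE][11-18 ALLOC][19-26 FREE]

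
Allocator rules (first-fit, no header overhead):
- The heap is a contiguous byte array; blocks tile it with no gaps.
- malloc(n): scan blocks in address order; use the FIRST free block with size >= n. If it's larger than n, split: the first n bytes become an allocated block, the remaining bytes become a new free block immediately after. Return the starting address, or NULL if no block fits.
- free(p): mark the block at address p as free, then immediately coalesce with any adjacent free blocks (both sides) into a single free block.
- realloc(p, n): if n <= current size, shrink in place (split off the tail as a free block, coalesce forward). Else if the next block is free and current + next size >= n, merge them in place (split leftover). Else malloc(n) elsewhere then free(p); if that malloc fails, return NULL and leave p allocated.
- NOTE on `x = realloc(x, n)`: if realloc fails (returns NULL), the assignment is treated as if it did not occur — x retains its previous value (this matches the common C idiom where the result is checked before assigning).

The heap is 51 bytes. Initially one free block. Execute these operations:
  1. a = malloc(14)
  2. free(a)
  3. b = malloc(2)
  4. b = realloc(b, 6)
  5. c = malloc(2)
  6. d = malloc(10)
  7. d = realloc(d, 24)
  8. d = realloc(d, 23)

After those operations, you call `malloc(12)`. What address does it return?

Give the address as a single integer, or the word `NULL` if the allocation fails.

Op 1: a = malloc(14) -> a = 0; heap: [0-13 ALLOC][14-50 FREE]
Op 2: free(a) -> (freed a); heap: [0-50 FREE]
Op 3: b = malloc(2) -> b = 0; heap: [0-1 ALLOC][2-50 FREE]
Op 4: b = realloc(b, 6) -> b = 0; heap: [0-5 ALLOC][6-50 FREE]
Op 5: c = malloc(2) -> c = 6; heap: [0-5 ALLOC][6-7 ALLOC][8-50 FREE]
Op 6: d = malloc(10) -> d = 8; heap: [0-5 ALLOC][6-7 ALLOC][8-17 ALLOC][18-50 FREE]
Op 7: d = realloc(d, 24) -> d = 8; heap: [0-5 ALLOC][6-7 ALLOC][8-31 ALLOC][32-50 FREE]
Op 8: d = realloc(d, 23) -> d = 8; heap: [0-5 ALLOC][6-7 ALLOC][8-30 ALLOC][31-50 FREE]
malloc(12): first-fit scan over [0-5 ALLOC][6-7 ALLOC][8-30 ALLOC][31-50 FREE] -> 31

Answer: 31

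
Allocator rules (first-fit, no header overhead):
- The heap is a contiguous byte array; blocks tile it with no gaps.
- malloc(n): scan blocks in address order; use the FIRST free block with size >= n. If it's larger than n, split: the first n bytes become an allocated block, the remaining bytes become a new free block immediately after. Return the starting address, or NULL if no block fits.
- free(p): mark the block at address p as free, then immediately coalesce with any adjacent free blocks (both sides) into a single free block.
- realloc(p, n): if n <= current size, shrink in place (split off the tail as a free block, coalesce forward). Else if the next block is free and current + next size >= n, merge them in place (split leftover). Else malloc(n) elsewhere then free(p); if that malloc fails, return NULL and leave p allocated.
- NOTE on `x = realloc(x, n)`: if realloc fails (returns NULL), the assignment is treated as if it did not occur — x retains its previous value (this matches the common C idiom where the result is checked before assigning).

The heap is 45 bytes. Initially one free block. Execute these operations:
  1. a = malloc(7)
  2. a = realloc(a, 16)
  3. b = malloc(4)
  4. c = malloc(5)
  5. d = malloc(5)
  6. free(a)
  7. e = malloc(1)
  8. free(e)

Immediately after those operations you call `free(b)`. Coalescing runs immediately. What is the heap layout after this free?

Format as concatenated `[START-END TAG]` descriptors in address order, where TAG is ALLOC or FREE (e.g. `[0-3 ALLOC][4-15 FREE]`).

Op 1: a = malloc(7) -> a = 0; heap: [0-6 ALLOC][7-44 FREE]
Op 2: a = realloc(a, 16) -> a = 0; heap: [0-15 ALLOC][16-44 FREE]
Op 3: b = malloc(4) -> b = 16; heap: [0-15 ALLOC][16-19 ALLOC][20-44 FREE]
Op 4: c = malloc(5) -> c = 20; heap: [0-15 ALLOC][16-19 ALLOC][20-24 ALLOC][25-44 FREE]
Op 5: d = malloc(5) -> d = 25; heap: [0-15 ALLOC][16-19 ALLOC][20-24 ALLOC][25-29 ALLOC][30-44 FREE]
Op 6: free(a) -> (freed a); heap: [0-15 FREE][16-19 ALLOC][20-24 ALLOC][25-29 ALLOC][30-44 FREE]
Op 7: e = malloc(1) -> e = 0; heap: [0-0 ALLOC][1-15 FREE][16-19 ALLOC][20-24 ALLOC][25-29 ALLOC][30-44 FREE]
Op 8: free(e) -> (freed e); heap: [0-15 FREE][16-19 ALLOC][20-24 ALLOC][25-29 ALLOC][30-44 FREE]
free(b): b = 16 -> block [16-19 ALLOC]; mark free, coalesce with adjacent free neighbors -> [0-19 FREE][20-24 ALLOC][25-29 ALLOC][30-44 FREE]

Answer: [0-19 FREE][20-24 ALLOC][25-29 ALLOC][30-44 FREE]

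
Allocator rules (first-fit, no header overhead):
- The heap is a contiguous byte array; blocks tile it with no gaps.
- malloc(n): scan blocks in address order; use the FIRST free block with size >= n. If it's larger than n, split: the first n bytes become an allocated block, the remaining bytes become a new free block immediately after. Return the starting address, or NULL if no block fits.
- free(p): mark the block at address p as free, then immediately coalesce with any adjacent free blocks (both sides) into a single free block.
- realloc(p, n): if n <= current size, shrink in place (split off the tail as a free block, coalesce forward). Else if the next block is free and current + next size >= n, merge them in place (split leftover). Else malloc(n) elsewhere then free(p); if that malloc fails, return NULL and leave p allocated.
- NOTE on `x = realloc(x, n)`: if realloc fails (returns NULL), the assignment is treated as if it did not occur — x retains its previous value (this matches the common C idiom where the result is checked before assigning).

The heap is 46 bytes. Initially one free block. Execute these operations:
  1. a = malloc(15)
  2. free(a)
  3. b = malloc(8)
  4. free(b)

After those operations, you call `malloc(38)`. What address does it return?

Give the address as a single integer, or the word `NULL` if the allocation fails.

Answer: 0

Derivation:
Op 1: a = malloc(15) -> a = 0; heap: [0-14 ALLOC][15-45 FREE]
Op 2: free(a) -> (freed a); heap: [0-45 FREE]
Op 3: b = malloc(8) -> b = 0; heap: [0-7 ALLOC][8-45 FREE]
Op 4: free(b) -> (freed b); heap: [0-45 FREE]
malloc(38): first-fit scan over [0-45 FREE] -> 0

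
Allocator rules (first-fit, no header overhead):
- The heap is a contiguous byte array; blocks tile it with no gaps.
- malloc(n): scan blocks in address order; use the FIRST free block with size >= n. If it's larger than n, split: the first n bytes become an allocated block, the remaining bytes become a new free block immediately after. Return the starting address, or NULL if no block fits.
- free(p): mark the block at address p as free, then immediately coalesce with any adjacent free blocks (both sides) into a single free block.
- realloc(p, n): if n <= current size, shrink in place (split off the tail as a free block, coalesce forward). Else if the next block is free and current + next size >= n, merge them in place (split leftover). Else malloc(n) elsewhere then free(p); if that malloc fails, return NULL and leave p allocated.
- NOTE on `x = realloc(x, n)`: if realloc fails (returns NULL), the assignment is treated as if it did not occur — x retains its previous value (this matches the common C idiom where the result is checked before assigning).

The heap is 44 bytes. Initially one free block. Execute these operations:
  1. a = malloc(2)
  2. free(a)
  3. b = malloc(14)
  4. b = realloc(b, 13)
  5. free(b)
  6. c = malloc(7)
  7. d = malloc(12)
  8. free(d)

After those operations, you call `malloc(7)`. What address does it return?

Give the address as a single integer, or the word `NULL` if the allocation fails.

Answer: 7

Derivation:
Op 1: a = malloc(2) -> a = 0; heap: [0-1 ALLOC][2-43 FREE]
Op 2: free(a) -> (freed a); heap: [0-43 FREE]
Op 3: b = malloc(14) -> b = 0; heap: [0-13 ALLOC][14-43 FREE]
Op 4: b = realloc(b, 13) -> b = 0; heap: [0-12 ALLOC][13-43 FREE]
Op 5: free(b) -> (freed b); heap: [0-43 FREE]
Op 6: c = malloc(7) -> c = 0; heap: [0-6 ALLOC][7-43 FREE]
Op 7: d = malloc(12) -> d = 7; heap: [0-6 ALLOC][7-18 ALLOC][19-43 FREE]
Op 8: free(d) -> (freed d); heap: [0-6 ALLOC][7-43 FREE]
malloc(7): first-fit scan over [0-6 ALLOC][7-43 FREE] -> 7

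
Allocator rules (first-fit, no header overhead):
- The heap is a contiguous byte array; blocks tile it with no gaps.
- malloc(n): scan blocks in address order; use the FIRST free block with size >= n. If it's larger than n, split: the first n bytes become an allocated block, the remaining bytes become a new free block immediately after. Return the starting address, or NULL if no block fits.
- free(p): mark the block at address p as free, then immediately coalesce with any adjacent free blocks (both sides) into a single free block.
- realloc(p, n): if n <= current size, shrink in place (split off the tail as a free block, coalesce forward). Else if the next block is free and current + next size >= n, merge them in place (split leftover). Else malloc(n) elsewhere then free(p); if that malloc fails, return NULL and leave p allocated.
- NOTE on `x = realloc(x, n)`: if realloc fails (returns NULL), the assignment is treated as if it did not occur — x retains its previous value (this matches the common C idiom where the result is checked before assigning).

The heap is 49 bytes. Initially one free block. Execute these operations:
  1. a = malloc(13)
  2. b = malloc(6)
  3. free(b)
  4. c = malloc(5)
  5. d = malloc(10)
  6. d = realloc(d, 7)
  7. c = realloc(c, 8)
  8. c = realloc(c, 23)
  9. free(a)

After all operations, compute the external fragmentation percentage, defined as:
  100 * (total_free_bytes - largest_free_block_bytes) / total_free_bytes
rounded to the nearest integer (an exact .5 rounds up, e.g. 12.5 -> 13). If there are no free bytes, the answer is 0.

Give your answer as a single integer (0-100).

Answer: 5

Derivation:
Op 1: a = malloc(13) -> a = 0; heap: [0-12 ALLOC][13-48 FREE]
Op 2: b = malloc(6) -> b = 13; heap: [0-12 ALLOC][13-18 ALLOC][19-48 FREE]
Op 3: free(b) -> (freed b); heap: [0-12 ALLOC][13-48 FREE]
Op 4: c = malloc(5) -> c = 13; heap: [0-12 ALLOC][13-17 ALLOC][18-48 FREE]
Op 5: d = malloc(10) -> d = 18; heap: [0-12 ALLOC][13-17 ALLOC][18-27 ALLOC][28-48 FREE]
Op 6: d = realloc(d, 7) -> d = 18; heap: [0-12 ALLOC][13-17 ALLOC][18-24 ALLOC][25-48 FREE]
Op 7: c = realloc(c, 8) -> c = 25; heap: [0-12 ALLOC][13-17 FREE][18-24 ALLOC][25-32 ALLOC][33-48 FREE]
Op 8: c = realloc(c, 23) -> c = 25; heap: [0-12 ALLOC][13-17 FREE][18-24 ALLOC][25-47 ALLOC][48-48 FREE]
Op 9: free(a) -> (freed a); heap: [0-17 FREE][18-24 ALLOC][25-47 ALLOC][48-48 FREE]
Free blocks: [18 1] total_free=19 largest=18 -> 100*(19-18)/19 = 100/19 ≈ 5.263 -> rounds to 5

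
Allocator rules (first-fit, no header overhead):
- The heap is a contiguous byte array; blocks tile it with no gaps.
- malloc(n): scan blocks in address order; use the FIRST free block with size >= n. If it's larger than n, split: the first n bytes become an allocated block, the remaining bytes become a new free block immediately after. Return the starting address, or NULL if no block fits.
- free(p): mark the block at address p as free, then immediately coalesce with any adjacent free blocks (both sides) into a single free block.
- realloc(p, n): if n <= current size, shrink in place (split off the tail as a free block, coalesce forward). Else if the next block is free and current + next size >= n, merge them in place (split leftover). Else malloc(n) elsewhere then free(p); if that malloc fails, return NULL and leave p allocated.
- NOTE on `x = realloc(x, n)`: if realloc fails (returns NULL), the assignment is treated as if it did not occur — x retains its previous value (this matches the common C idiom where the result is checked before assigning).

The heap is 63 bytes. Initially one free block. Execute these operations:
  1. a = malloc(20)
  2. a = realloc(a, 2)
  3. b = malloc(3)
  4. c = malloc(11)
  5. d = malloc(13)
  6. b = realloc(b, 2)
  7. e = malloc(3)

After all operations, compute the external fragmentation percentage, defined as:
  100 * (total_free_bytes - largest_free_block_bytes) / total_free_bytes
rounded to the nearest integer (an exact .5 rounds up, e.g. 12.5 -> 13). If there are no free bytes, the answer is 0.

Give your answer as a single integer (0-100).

Answer: 3

Derivation:
Op 1: a = malloc(20) -> a = 0; heap: [0-19 ALLOC][20-62 FREE]
Op 2: a = realloc(a, 2) -> a = 0; heap: [0-1 ALLOC][2-62 FREE]
Op 3: b = malloc(3) -> b = 2; heap: [0-1 ALLOC][2-4 ALLOC][5-62 FREE]
Op 4: c = malloc(11) -> c = 5; heap: [0-1 ALLOC][2-4 ALLOC][5-15 ALLOC][16-62 FREE]
Op 5: d = malloc(13) -> d = 16; heap: [0-1 ALLOC][2-4 ALLOC][5-15 ALLOC][16-28 ALLOC][29-62 FREE]
Op 6: b = realloc(b, 2) -> b = 2; heap: [0-1 ALLOC][2-3 ALLOC][4-4 FREE][5-15 ALLOC][16-28 ALLOC][29-62 FREE]
Op 7: e = malloc(3) -> e = 29; heap: [0-1 ALLOC][2-3 ALLOC][4-4 FREE][5-15 ALLOC][16-28 ALLOC][29-31 ALLOC][32-62 FREE]
Free blocks: [1 31] total_free=32 largest=31 -> 100*(32-31)/32 = 100/32 = 3.125 -> rounds to 3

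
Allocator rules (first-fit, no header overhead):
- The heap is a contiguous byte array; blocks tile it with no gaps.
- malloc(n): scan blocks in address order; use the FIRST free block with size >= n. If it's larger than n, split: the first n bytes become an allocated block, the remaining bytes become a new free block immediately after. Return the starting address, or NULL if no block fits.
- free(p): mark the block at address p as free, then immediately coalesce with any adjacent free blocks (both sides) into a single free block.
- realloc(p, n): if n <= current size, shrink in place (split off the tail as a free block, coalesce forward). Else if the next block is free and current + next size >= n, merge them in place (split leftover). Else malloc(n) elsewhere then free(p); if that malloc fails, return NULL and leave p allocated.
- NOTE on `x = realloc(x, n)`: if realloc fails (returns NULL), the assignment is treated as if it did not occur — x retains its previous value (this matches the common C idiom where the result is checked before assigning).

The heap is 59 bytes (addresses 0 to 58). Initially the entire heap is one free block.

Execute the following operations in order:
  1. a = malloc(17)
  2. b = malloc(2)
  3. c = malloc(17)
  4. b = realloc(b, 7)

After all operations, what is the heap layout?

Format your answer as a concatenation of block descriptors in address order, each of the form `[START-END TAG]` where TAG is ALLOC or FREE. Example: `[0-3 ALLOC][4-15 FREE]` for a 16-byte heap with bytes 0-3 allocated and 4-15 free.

Op 1: a = malloc(17) -> a = 0; heap: [0-16 ALLOC][17-58 FREE]
Op 2: b = malloc(2) -> b = 17; heap: [0-16 ALLOC][17-18 ALLOC][19-58 FREE]
Op 3: c = malloc(17) -> c = 19; heap: [0-16 ALLOC][17-18 ALLOC][19-35 ALLOC][36-58 FREE]
Op 4: b = realloc(b, 7) -> b = 36; heap: [0-16 ALLOC][17-18 FREE][19-35 ALLOC][36-42 ALLOC][43-58 FREE]

Answer: [0-16 ALLOC][17-18 FREE][19-35 ALLOC][36-42 ALLOC][43-58 FREE]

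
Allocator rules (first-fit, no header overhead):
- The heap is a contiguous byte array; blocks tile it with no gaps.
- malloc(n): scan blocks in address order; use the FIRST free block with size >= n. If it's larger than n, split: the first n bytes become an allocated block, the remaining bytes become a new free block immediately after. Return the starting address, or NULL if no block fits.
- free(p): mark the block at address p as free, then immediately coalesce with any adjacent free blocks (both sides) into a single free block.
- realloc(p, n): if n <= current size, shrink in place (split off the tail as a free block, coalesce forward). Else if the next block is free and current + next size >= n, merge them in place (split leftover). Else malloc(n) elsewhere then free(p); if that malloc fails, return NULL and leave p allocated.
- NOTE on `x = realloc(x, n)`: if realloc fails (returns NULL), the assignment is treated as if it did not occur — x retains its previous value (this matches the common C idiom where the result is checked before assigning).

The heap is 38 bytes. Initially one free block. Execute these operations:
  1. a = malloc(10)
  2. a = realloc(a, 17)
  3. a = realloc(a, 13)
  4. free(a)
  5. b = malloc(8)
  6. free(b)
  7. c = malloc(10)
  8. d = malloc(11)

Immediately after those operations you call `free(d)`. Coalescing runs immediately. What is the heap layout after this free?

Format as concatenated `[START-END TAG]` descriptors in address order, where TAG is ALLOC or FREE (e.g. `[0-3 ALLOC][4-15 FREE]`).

Answer: [0-9 ALLOC][10-37 FREE]

Derivation:
Op 1: a = malloc(10) -> a = 0; heap: [0-9 ALLOC][10-37 FREE]
Op 2: a = realloc(a, 17) -> a = 0; heap: [0-16 ALLOC][17-37 FREE]
Op 3: a = realloc(a, 13) -> a = 0; heap: [0-12 ALLOC][13-37 FREE]
Op 4: free(a) -> (freed a); heap: [0-37 FREE]
Op 5: b = malloc(8) -> b = 0; heap: [0-7 ALLOC][8-37 FREE]
Op 6: free(b) -> (freed b); heap: [0-37 FREE]
Op 7: c = malloc(10) -> c = 0; heap: [0-9 ALLOC][10-37 FREE]
Op 8: d = malloc(11) -> d = 10; heap: [0-9 ALLOC][10-20 ALLOC][21-37 FREE]
free(d): d = 10 -> block [10-20 ALLOC]; mark free, coalesce with adjacent free neighbors -> [0-9 ALLOC][10-37 FREE]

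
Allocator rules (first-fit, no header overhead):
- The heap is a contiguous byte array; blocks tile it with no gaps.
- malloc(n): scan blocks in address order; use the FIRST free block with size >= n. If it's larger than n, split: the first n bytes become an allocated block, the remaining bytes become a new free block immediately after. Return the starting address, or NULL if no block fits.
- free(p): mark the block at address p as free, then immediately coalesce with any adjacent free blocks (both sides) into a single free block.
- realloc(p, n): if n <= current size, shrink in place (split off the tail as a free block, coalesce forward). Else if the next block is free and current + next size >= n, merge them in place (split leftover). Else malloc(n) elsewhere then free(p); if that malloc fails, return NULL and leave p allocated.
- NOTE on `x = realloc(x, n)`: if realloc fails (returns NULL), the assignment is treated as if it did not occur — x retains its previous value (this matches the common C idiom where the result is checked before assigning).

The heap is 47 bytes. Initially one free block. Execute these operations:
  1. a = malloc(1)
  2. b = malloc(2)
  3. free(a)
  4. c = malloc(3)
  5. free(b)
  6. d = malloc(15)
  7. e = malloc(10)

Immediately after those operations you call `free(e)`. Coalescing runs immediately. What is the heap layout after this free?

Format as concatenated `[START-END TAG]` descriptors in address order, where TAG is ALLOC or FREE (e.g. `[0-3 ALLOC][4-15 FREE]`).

Op 1: a = malloc(1) -> a = 0; heap: [0-0 ALLOC][1-46 FREE]
Op 2: b = malloc(2) -> b = 1; heap: [0-0 ALLOC][1-2 ALLOC][3-46 FREE]
Op 3: free(a) -> (freed a); heap: [0-0 FREE][1-2 ALLOC][3-46 FREE]
Op 4: c = malloc(3) -> c = 3; heap: [0-0 FREE][1-2 ALLOC][3-5 ALLOC][6-46 FREE]
Op 5: free(b) -> (freed b); heap: [0-2 FREE][3-5 ALLOC][6-46 FREE]
Op 6: d = malloc(15) -> d = 6; heap: [0-2 FREE][3-5 ALLOC][6-20 ALLOC][21-46 FREE]
Op 7: e = malloc(10) -> e = 21; heap: [0-2 FREE][3-5 ALLOC][6-20 ALLOC][21-30 ALLOC][31-46 FREE]
free(e): e = 21 -> block [21-30 ALLOC]; mark free, coalesce with adjacent free neighbors -> [0-2 FREE][3-5 ALLOC][6-20 ALLOC][21-46 FREE]

Answer: [0-2 FREE][3-5 ALLOC][6-20 ALLOC][21-46 FREE]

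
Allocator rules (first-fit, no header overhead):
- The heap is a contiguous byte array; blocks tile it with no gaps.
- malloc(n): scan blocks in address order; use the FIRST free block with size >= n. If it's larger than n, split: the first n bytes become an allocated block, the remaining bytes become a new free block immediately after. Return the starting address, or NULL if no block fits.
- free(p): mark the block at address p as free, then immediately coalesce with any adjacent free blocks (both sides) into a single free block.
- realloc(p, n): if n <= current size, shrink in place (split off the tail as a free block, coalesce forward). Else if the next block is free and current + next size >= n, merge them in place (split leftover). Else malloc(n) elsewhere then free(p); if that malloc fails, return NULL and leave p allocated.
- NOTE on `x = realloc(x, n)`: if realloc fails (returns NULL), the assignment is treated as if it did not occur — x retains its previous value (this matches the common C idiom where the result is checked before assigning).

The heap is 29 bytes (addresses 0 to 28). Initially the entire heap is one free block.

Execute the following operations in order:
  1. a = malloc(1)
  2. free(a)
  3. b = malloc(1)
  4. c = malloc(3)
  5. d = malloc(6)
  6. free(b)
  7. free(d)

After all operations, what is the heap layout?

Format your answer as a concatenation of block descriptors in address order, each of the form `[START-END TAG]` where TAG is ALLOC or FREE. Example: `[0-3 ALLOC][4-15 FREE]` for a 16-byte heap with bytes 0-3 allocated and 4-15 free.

Answer: [0-0 FREE][1-3 ALLOC][4-28 FREE]

Derivation:
Op 1: a = malloc(1) -> a = 0; heap: [0-0 ALLOC][1-28 FREE]
Op 2: free(a) -> (freed a); heap: [0-28 FREE]
Op 3: b = malloc(1) -> b = 0; heap: [0-0 ALLOC][1-28 FREE]
Op 4: c = malloc(3) -> c = 1; heap: [0-0 ALLOC][1-3 ALLOC][4-28 FREE]
Op 5: d = malloc(6) -> d = 4; heap: [0-0 ALLOC][1-3 ALLOC][4-9 ALLOC][10-28 FREE]
Op 6: free(b) -> (freed b); heap: [0-0 FREE][1-3 ALLOC][4-9 ALLOC][10-28 FREE]
Op 7: free(d) -> (freed d); heap: [0-0 FREE][1-3 ALLOC][4-28 FREE]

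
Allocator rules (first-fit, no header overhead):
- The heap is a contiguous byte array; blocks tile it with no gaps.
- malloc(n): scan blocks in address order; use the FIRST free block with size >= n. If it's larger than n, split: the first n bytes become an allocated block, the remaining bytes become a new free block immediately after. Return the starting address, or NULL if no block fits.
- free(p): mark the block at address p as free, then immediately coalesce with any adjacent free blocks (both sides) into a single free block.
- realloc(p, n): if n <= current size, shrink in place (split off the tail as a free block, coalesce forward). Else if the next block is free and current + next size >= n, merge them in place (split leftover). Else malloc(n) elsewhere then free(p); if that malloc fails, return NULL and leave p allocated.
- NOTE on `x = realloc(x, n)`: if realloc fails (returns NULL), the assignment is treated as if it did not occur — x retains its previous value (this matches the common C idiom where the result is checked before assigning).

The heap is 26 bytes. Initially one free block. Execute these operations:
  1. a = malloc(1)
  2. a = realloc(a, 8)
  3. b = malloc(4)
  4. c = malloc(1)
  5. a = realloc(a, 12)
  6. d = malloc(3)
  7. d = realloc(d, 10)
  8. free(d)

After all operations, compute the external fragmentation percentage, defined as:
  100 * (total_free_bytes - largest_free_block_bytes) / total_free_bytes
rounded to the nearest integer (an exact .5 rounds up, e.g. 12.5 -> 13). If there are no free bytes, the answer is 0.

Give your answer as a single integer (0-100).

Answer: 11

Derivation:
Op 1: a = malloc(1) -> a = 0; heap: [0-0 ALLOC][1-25 FREE]
Op 2: a = realloc(a, 8) -> a = 0; heap: [0-7 ALLOC][8-25 FREE]
Op 3: b = malloc(4) -> b = 8; heap: [0-7 ALLOC][8-11 ALLOC][12-25 FREE]
Op 4: c = malloc(1) -> c = 12; heap: [0-7 ALLOC][8-11 ALLOC][12-12 ALLOC][13-25 FREE]
Op 5: a = realloc(a, 12) -> a = 13; heap: [0-7 FREE][8-11 ALLOC][12-12 ALLOC][13-24 ALLOC][25-25 FREE]
Op 6: d = malloc(3) -> d = 0; heap: [0-2 ALLOC][3-7 FREE][8-11 ALLOC][12-12 ALLOC][13-24 ALLOC][25-25 FREE]
Op 7: d = realloc(d, 10) -> NULL (d unchanged); heap: [0-2 ALLOC][3-7 FREE][8-11 ALLOC][12-12 ALLOC][13-24 ALLOC][25-25 FREE]
Op 8: free(d) -> (freed d); heap: [0-7 FREE][8-11 ALLOC][12-12 ALLOC][13-24 ALLOC][25-25 FREE]
Free blocks: [8 1] total_free=9 largest=8 -> 100*(9-8)/9 = 100/9 ≈ 11.111 -> rounds to 11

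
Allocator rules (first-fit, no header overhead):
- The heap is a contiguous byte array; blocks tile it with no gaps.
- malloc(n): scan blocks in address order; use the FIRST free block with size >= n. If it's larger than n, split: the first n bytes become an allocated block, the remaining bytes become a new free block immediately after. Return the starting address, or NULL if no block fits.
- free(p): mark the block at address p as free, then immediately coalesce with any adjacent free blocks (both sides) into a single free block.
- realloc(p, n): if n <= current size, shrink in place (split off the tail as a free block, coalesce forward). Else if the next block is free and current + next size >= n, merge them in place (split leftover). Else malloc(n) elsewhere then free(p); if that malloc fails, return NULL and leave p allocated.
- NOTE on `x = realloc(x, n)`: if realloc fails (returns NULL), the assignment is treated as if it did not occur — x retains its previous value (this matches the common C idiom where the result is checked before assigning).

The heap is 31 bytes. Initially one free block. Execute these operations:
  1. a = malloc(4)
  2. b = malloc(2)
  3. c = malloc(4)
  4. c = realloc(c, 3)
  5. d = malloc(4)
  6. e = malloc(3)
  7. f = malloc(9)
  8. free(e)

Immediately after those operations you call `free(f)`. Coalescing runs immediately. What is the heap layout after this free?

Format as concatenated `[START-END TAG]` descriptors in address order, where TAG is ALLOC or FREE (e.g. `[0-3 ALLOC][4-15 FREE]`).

Answer: [0-3 ALLOC][4-5 ALLOC][6-8 ALLOC][9-12 ALLOC][13-30 FREE]

Derivation:
Op 1: a = malloc(4) -> a = 0; heap: [0-3 ALLOC][4-30 FREE]
Op 2: b = malloc(2) -> b = 4; heap: [0-3 ALLOC][4-5 ALLOC][6-30 FREE]
Op 3: c = malloc(4) -> c = 6; heap: [0-3 ALLOC][4-5 ALLOC][6-9 ALLOC][10-30 FREE]
Op 4: c = realloc(c, 3) -> c = 6; heap: [0-3 ALLOC][4-5 ALLOC][6-8 ALLOC][9-30 FREE]
Op 5: d = malloc(4) -> d = 9; heap: [0-3 ALLOC][4-5 ALLOC][6-8 ALLOC][9-12 ALLOC][13-30 FREE]
Op 6: e = malloc(3) -> e = 13; heap: [0-3 ALLOC][4-5 ALLOC][6-8 ALLOC][9-12 ALLOC][13-15 ALLOC][16-30 FREE]
Op 7: f = malloc(9) -> f = 16; heap: [0-3 ALLOC][4-5 ALLOC][6-8 ALLOC][9-12 ALLOC][13-15 ALLOC][16-24 ALLOC][25-30 FREE]
Op 8: free(e) -> (freed e); heap: [0-3 ALLOC][4-5 ALLOC][6-8 ALLOC][9-12 ALLOC][13-15 FREE][16-24 ALLOC][25-30 FREE]
free(f): f = 16 -> block [16-24 ALLOC]; mark free, coalesce with adjacent free neighbors -> [0-3 ALLOC][4-5 ALLOC][6-8 ALLOC][9-12 ALLOC][13-30 FREE]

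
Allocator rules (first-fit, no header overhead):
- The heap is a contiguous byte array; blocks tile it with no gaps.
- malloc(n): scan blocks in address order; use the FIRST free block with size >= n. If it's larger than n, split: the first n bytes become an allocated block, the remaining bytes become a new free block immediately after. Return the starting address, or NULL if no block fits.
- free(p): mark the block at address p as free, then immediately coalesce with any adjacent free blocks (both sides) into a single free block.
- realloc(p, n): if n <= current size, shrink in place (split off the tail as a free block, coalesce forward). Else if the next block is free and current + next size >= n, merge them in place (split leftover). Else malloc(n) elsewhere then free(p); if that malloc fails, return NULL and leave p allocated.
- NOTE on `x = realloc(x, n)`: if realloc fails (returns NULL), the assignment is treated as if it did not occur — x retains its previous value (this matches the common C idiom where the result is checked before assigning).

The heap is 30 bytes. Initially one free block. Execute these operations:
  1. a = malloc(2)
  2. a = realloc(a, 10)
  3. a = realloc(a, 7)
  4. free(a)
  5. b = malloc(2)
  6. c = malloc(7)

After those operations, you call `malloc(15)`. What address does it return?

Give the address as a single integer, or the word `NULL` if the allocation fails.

Op 1: a = malloc(2) -> a = 0; heap: [0-1 ALLOC][2-29 FREE]
Op 2: a = realloc(a, 10) -> a = 0; heap: [0-9 ALLOC][10-29 FREE]
Op 3: a = realloc(a, 7) -> a = 0; heap: [0-6 ALLOC][7-29 FREE]
Op 4: free(a) -> (freed a); heap: [0-29 FREE]
Op 5: b = malloc(2) -> b = 0; heap: [0-1 ALLOC][2-29 FREE]
Op 6: c = malloc(7) -> c = 2; heap: [0-1 ALLOC][2-8 ALLOC][9-29 FREE]
malloc(15): first-fit scan over [0-1 ALLOC][2-8 ALLOC][9-29 FREE] -> 9

Answer: 9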